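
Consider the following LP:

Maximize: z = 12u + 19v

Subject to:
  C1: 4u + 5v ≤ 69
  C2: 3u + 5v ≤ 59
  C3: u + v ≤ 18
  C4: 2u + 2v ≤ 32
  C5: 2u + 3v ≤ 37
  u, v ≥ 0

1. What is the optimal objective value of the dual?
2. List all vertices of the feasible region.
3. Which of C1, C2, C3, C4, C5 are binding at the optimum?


1. 229
2. (0, 0), (16, 0), (11, 5), (8, 7), (0, 11.8)
3. C2, C5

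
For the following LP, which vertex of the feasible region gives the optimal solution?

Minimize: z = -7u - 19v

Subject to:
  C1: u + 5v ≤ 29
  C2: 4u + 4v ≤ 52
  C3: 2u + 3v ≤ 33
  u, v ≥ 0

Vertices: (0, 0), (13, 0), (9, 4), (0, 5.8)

Evaluate the objective at each vertex of the feasible region:
  z(0, 0) = 0
  z(13, 0) = -91
  z(9, 4) = -139  ←
  z(0, 5.8) = -110.2
The minimum is at u = 9, v = 4.

(9, 4)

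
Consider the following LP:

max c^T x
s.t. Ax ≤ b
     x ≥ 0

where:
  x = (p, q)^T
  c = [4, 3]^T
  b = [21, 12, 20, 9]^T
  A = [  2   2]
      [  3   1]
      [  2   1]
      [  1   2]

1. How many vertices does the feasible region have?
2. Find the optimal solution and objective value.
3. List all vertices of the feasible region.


1. 4
2. p = 3, q = 3, z = 21
3. (0, 0), (4, 0), (3, 3), (0, 4.5)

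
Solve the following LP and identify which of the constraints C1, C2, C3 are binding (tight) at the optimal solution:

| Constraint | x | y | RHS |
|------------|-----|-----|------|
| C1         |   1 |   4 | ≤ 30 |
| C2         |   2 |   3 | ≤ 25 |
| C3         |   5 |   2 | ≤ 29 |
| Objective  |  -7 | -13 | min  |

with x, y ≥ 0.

At x = 2, y = 7, compute slack b - a·x for each constraint:
  C1: 30 − 30 = 0  (binding)
  C2: 25 − 25 = 0  (binding)
  C3: 29 − 24 = 5  (slack)

Optimal: x = 2, y = 7
Binding: C1, C2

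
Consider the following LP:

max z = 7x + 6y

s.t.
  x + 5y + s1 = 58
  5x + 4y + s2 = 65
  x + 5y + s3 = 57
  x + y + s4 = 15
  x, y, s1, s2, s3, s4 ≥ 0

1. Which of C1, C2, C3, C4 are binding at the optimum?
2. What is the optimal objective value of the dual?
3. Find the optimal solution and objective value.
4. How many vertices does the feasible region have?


1. C2, C4
2. 95
3. x = 5, y = 10, z = 95
4. 5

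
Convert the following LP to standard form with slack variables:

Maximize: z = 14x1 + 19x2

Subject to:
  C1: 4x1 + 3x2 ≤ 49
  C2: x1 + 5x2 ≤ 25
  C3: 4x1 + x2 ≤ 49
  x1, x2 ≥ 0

max z = 14x1 + 19x2

s.t.
  4x1 + 3x2 + s1 = 49
  x1 + 5x2 + s2 = 25
  4x1 + x2 + s3 = 49
  x1, x2, s1, s2, s3 ≥ 0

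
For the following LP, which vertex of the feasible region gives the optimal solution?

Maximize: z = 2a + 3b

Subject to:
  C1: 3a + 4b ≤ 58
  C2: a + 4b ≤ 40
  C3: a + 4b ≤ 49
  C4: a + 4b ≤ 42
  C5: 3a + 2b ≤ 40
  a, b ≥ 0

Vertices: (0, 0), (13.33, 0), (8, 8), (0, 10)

Evaluate the objective at each vertex of the feasible region:
  z(0, 0) = 0
  z(13.33, 0) = 26.67
  z(8, 8) = 40  ←
  z(0, 10) = 30
The maximum is at a = 8, b = 8.

(8, 8)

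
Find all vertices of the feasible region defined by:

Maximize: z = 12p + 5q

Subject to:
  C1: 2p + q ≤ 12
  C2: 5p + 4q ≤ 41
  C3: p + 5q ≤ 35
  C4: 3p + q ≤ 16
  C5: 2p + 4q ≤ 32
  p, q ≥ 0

(0, 0), (5.333, 0), (4, 4), (2.778, 6.444), (0, 7)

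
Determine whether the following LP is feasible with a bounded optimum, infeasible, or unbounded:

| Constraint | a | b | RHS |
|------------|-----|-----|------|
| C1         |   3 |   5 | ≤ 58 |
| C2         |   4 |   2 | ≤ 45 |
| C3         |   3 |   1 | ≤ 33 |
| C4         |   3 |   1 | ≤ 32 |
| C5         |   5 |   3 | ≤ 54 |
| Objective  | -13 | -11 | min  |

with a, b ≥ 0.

Feasible with a bounded optimal solution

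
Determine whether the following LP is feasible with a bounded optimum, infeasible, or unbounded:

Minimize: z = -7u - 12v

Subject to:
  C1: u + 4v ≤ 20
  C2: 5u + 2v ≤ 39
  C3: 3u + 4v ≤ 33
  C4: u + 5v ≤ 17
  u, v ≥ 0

Feasible with a bounded optimal solution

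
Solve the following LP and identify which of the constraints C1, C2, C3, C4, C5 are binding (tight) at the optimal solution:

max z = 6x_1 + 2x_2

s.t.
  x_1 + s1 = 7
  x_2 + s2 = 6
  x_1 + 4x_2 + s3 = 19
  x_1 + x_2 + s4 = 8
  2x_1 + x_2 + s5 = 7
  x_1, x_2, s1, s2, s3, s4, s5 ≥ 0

At x_1 = 3.5, x_2 = 0, compute slack b - a·x for each constraint:
  C1: 7 − 3.5 = 3.5  (slack)
  C2: 6 − 0 = 6  (slack)
  C3: 19 − 3.5 = 15.5  (slack)
  C4: 8 − 3.5 = 4.5  (slack)
  C5: 7 − 7 = 0  (binding)

Optimal: x_1 = 3.5, x_2 = 0
Binding: C5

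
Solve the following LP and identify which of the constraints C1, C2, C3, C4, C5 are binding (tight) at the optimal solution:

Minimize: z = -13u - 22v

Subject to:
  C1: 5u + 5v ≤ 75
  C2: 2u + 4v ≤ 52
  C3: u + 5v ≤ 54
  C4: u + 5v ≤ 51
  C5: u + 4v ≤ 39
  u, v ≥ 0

At u = 7, v = 8, compute slack b - a·x for each constraint:
  C1: 75 − 75 = 0  (binding)
  C2: 52 − 46 = 6  (slack)
  C3: 54 − 47 = 7  (slack)
  C4: 51 − 47 = 4  (slack)
  C5: 39 − 39 = 0  (binding)

Optimal: u = 7, v = 8
Binding: C1, C5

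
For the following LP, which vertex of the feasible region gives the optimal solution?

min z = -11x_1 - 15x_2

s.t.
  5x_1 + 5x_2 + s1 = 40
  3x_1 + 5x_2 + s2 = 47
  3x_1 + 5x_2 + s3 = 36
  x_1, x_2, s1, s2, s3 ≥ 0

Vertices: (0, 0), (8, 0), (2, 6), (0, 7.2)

Evaluate the objective at each vertex of the feasible region:
  z(0, 0) = 0
  z(8, 0) = -88
  z(2, 6) = -112  ←
  z(0, 7.2) = -108
The minimum is at x_1 = 2, x_2 = 6.

(2, 6)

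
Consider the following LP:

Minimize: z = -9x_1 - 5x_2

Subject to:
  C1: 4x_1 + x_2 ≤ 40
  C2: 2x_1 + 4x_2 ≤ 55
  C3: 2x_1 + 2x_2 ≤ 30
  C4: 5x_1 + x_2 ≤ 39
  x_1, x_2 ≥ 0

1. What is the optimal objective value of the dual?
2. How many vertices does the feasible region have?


1. -99
2. 5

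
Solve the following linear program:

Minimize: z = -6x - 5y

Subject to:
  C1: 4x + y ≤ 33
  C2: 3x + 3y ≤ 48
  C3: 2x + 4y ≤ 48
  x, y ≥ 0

Evaluate the objective at each vertex of the feasible region:
  z(0, 0) = 0
  z(8.25, 0) = -49.5
  z(6, 9) = -81  ←
  z(0, 12) = -60
The minimum is at x = 6, y = 9.

x = 6, y = 9, z = -81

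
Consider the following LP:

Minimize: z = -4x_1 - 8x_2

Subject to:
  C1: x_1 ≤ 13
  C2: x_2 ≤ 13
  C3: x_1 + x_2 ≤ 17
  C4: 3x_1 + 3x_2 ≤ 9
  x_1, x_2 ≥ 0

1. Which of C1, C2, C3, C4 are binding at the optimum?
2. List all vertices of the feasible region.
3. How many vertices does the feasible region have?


1. C4
2. (0, 0), (3, 0), (0, 3)
3. 3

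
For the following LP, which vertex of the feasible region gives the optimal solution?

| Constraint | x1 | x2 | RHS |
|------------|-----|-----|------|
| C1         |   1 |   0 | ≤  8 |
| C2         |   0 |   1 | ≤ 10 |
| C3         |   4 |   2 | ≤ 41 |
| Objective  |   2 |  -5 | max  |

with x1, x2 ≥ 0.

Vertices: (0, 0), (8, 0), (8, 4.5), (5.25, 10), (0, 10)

Evaluate the objective at each vertex of the feasible region:
  z(0, 0) = 0
  z(8, 0) = 16  ←
  z(8, 4.5) = -6.5
  z(5.25, 10) = -39.5
  z(0, 10) = -50
The maximum is at x1 = 8, x2 = 0.

(8, 0)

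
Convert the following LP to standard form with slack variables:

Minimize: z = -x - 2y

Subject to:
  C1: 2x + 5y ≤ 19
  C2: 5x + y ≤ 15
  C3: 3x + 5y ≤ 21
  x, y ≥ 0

min z = -x - 2y

s.t.
  2x + 5y + s1 = 19
  5x + y + s2 = 15
  3x + 5y + s3 = 21
  x, y, s1, s2, s3 ≥ 0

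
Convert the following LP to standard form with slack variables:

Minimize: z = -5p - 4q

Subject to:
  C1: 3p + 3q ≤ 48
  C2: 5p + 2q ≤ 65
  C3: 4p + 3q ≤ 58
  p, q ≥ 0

min z = -5p - 4q

s.t.
  3p + 3q + s1 = 48
  5p + 2q + s2 = 65
  4p + 3q + s3 = 58
  p, q, s1, s2, s3 ≥ 0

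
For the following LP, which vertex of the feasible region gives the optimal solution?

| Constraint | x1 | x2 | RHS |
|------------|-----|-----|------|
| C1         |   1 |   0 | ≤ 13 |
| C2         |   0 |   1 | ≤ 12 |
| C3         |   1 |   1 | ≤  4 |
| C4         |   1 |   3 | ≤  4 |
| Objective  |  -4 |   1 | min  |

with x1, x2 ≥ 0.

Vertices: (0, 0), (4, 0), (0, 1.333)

Evaluate the objective at each vertex of the feasible region:
  z(0, 0) = 0
  z(4, 0) = -16  ←
  z(0, 1.333) = 1.333
The minimum is at x1 = 4, x2 = 0.

(4, 0)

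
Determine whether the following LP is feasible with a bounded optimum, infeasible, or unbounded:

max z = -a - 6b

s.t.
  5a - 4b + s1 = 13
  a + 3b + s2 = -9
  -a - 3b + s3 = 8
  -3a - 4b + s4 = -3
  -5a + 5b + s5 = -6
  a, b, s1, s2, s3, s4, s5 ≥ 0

Infeasible (no feasible solution exists)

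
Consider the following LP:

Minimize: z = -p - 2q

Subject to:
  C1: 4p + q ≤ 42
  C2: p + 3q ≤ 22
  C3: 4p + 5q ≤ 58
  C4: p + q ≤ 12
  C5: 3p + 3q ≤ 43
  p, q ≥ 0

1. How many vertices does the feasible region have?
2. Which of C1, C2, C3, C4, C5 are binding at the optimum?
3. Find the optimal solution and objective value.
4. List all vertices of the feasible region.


1. 5
2. C2, C4
3. p = 7, q = 5, z = -17
4. (0, 0), (10.5, 0), (10, 2), (7, 5), (0, 7.333)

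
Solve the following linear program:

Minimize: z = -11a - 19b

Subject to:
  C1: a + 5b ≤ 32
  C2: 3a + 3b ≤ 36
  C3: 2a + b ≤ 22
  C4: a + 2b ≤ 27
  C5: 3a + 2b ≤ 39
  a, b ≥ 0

Evaluate the objective at each vertex of the feasible region:
  z(0, 0) = 0
  z(11, 0) = -121
  z(10, 2) = -148
  z(7, 5) = -172  ←
  z(0, 6.4) = -121.6
The minimum is at a = 7, b = 5.

a = 7, b = 5, z = -172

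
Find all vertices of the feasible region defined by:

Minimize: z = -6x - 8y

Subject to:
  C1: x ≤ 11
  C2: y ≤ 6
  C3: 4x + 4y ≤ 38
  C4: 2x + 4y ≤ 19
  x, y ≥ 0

(0, 0), (9.5, 0), (0, 4.75)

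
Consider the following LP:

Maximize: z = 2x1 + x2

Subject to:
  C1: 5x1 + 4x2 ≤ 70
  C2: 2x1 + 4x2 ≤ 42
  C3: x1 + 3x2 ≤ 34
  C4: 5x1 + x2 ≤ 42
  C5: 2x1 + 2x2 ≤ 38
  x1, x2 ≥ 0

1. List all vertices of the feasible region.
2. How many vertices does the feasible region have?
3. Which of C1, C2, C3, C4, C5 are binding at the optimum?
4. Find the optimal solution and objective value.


1. (0, 0), (8.4, 0), (7, 7), (0, 10.5)
2. 4
3. C2, C4
4. x1 = 7, x2 = 7, z = 21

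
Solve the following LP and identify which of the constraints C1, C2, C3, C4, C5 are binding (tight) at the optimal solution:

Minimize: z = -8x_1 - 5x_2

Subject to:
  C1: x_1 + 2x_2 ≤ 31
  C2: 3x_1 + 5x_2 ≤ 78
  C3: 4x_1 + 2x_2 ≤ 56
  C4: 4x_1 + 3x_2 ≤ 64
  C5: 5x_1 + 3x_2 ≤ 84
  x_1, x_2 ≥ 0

At x_1 = 10, x_2 = 8, compute slack b - a·x for each constraint:
  C1: 31 − 26 = 5  (slack)
  C2: 78 − 70 = 8  (slack)
  C3: 56 − 56 = 0  (binding)
  C4: 64 − 64 = 0  (binding)
  C5: 84 − 74 = 10  (slack)

Optimal: x_1 = 10, x_2 = 8
Binding: C3, C4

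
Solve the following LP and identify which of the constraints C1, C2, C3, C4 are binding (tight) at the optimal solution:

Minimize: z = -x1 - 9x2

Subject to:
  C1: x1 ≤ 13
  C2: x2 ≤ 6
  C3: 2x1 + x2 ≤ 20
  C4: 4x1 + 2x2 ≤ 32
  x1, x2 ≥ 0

At x1 = 5, x2 = 6, compute slack b - a·x for each constraint:
  C1: 13 − 5 = 8  (slack)
  C2: 6 − 6 = 0  (binding)
  C3: 20 − 16 = 4  (slack)
  C4: 32 − 32 = 0  (binding)

Optimal: x1 = 5, x2 = 6
Binding: C2, C4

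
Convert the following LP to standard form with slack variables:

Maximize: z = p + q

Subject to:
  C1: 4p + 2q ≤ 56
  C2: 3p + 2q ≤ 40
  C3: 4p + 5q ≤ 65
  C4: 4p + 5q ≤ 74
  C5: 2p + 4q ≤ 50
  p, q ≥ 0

max z = p + q

s.t.
  4p + 2q + s1 = 56
  3p + 2q + s2 = 40
  4p + 5q + s3 = 65
  4p + 5q + s4 = 74
  2p + 4q + s5 = 50
  p, q, s1, s2, s3, s4, s5 ≥ 0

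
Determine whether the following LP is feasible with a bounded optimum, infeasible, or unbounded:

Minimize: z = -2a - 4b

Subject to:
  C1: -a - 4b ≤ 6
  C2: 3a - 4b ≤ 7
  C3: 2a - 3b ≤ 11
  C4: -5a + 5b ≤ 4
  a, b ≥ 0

Unbounded (objective can decrease without bound)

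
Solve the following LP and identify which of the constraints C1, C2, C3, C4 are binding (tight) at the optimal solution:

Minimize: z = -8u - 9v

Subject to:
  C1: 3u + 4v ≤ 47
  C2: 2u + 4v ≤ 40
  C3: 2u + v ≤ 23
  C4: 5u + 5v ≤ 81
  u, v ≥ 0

At u = 9, v = 5, compute slack b - a·x for each constraint:
  C1: 47 − 47 = 0  (binding)
  C2: 40 − 38 = 2  (slack)
  C3: 23 − 23 = 0  (binding)
  C4: 81 − 70 = 11  (slack)

Optimal: u = 9, v = 5
Binding: C1, C3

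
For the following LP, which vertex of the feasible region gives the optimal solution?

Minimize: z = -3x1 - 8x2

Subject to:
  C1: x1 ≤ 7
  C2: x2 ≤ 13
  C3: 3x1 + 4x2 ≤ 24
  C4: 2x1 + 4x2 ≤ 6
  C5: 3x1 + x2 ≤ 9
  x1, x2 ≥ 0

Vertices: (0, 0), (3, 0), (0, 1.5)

Evaluate the objective at each vertex of the feasible region:
  z(0, 0) = 0
  z(3, 0) = -9
  z(0, 1.5) = -12  ←
The minimum is at x1 = 0, x2 = 1.5.

(0, 1.5)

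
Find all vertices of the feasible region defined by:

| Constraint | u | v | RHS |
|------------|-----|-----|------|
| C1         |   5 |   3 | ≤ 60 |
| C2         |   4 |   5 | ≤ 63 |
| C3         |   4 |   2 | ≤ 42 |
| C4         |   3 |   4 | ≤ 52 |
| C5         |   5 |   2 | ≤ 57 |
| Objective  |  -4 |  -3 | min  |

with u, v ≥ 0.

(0, 0), (10.5, 0), (7, 7), (0, 12.6)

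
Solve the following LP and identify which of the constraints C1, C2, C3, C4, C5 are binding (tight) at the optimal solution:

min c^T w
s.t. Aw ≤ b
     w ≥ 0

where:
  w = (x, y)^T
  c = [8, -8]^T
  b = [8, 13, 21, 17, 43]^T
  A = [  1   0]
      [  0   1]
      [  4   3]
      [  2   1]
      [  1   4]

At x = 0, y = 7, compute slack b - a·x for each constraint:
  C1: 8 − 0 = 8  (slack)
  C2: 13 − 7 = 6  (slack)
  C3: 21 − 21 = 0  (binding)
  C4: 17 − 7 = 10  (slack)
  C5: 43 − 28 = 15  (slack)

Optimal: x = 0, y = 7
Binding: C3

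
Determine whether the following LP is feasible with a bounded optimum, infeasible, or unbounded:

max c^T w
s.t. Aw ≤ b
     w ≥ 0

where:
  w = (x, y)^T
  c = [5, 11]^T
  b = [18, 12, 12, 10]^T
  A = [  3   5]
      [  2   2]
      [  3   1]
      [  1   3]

Feasible with a bounded optimal solution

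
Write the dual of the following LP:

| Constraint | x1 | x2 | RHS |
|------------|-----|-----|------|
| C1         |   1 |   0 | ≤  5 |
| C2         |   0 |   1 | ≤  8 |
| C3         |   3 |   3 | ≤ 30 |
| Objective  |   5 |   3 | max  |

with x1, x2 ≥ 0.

Primal max cᵀx s.t. Ax ≤ b, x ≥ 0  →  Dual min bᵀy s.t. Aᵀy ≥ c, y ≥ 0.

Minimize: z = 5y1 + 8y2 + 30y3

Subject to:
  y1 + 3y3 ≥ 5
  y2 + 3y3 ≥ 3
  y1, y2, y3 ≥ 0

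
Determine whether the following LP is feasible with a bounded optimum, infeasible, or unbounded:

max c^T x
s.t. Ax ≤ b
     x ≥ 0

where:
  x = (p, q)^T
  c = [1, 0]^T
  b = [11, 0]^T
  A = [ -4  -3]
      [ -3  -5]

Unbounded (objective can increase without bound)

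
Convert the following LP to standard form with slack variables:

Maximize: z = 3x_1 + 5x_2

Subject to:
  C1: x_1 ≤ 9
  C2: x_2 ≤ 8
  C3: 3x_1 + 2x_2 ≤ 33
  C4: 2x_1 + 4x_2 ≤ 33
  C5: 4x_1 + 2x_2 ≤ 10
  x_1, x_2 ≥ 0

max z = 3x_1 + 5x_2

s.t.
  x_1 + s1 = 9
  x_2 + s2 = 8
  3x_1 + 2x_2 + s3 = 33
  2x_1 + 4x_2 + s4 = 33
  4x_1 + 2x_2 + s5 = 10
  x_1, x_2, s1, s2, s3, s4, s5 ≥ 0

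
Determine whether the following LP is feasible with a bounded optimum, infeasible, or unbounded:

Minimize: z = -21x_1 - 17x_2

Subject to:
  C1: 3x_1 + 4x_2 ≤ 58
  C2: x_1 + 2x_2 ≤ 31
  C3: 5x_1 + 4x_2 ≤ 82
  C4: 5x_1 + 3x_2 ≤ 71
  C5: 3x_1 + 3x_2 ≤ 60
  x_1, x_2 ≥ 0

Feasible with a bounded optimal solution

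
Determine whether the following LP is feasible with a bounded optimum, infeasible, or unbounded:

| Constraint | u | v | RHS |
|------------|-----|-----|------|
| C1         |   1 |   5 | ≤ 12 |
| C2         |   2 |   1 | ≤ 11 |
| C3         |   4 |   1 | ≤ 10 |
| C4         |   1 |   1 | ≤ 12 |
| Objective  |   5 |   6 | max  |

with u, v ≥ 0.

Feasible with a bounded optimal solution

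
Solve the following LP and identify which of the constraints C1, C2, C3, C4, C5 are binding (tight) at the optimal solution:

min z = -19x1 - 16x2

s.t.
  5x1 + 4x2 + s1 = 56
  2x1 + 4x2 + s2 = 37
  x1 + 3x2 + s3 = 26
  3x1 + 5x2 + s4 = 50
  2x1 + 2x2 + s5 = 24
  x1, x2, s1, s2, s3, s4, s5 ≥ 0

At x1 = 8, x2 = 4, compute slack b - a·x for each constraint:
  C1: 56 − 56 = 0  (binding)
  C2: 37 − 32 = 5  (slack)
  C3: 26 − 20 = 6  (slack)
  C4: 50 − 44 = 6  (slack)
  C5: 24 − 24 = 0  (binding)

Optimal: x1 = 8, x2 = 4
Binding: C1, C5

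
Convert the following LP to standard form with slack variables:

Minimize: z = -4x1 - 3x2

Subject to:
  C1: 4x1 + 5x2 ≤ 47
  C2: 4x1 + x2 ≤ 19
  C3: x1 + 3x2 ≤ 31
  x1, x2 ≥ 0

min z = -4x1 - 3x2

s.t.
  4x1 + 5x2 + s1 = 47
  4x1 + x2 + s2 = 19
  x1 + 3x2 + s3 = 31
  x1, x2, s1, s2, s3 ≥ 0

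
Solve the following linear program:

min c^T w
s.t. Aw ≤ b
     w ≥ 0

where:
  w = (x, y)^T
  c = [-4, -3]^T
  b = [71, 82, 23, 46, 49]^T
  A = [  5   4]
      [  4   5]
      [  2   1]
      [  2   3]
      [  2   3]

Evaluate the objective at each vertex of the feasible region:
  z(0, 0) = 0
  z(11.5, 0) = -46
  z(7, 9) = -55  ←
  z(4.143, 12.57) = -54.29
  z(0, 15.33) = -46
The minimum is at x = 7, y = 9.

x = 7, y = 9, z = -55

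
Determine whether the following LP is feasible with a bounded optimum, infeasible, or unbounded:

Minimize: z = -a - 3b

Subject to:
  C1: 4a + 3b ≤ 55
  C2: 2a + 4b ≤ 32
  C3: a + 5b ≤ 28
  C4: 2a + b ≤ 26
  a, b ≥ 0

Feasible with a bounded optimal solution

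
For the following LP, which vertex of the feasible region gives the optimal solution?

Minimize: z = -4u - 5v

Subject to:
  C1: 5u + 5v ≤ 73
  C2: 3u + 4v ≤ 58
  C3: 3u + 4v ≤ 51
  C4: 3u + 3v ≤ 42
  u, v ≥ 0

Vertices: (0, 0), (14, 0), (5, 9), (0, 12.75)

Evaluate the objective at each vertex of the feasible region:
  z(0, 0) = 0
  z(14, 0) = -56
  z(5, 9) = -65  ←
  z(0, 12.75) = -63.75
The minimum is at u = 5, v = 9.

(5, 9)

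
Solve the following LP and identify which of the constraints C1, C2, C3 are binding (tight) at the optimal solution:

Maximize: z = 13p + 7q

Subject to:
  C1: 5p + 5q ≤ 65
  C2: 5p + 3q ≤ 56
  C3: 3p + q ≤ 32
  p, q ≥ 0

At p = 10, q = 2, compute slack b - a·x for each constraint:
  C1: 65 − 60 = 5  (slack)
  C2: 56 − 56 = 0  (binding)
  C3: 32 − 32 = 0  (binding)

Optimal: p = 10, q = 2
Binding: C2, C3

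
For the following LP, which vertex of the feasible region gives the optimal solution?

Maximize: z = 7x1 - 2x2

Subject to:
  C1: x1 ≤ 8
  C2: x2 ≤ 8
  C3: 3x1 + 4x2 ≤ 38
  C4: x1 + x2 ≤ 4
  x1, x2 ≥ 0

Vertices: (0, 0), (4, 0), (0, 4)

Evaluate the objective at each vertex of the feasible region:
  z(0, 0) = 0
  z(4, 0) = 28  ←
  z(0, 4) = -8
The maximum is at x1 = 4, x2 = 0.

(4, 0)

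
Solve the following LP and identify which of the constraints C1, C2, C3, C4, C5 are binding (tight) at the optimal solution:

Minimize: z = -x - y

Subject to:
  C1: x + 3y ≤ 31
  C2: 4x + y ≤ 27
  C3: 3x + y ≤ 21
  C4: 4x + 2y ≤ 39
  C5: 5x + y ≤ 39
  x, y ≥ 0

At x = 4, y = 9, compute slack b - a·x for each constraint:
  C1: 31 − 31 = 0  (binding)
  C2: 27 − 25 = 2  (slack)
  C3: 21 − 21 = 0  (binding)
  C4: 39 − 34 = 5  (slack)
  C5: 39 − 29 = 10  (slack)

Optimal: x = 4, y = 9
Binding: C1, C3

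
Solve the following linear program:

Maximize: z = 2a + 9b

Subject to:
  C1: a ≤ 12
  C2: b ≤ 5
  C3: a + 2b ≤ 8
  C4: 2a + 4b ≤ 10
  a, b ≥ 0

Evaluate the objective at each vertex of the feasible region:
  z(0, 0) = 0
  z(5, 0) = 10
  z(0, 2.5) = 22.5  ←
The maximum is at a = 0, b = 2.5.

a = 0, b = 2.5, z = 22.5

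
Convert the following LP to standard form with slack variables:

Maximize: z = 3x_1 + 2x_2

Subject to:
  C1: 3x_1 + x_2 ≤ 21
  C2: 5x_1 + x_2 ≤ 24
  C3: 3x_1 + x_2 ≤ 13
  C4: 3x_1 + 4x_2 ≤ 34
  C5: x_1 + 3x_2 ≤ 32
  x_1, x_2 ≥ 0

max z = 3x_1 + 2x_2

s.t.
  3x_1 + x_2 + s1 = 21
  5x_1 + x_2 + s2 = 24
  3x_1 + x_2 + s3 = 13
  3x_1 + 4x_2 + s4 = 34
  x_1 + 3x_2 + s5 = 32
  x_1, x_2, s1, s2, s3, s4, s5 ≥ 0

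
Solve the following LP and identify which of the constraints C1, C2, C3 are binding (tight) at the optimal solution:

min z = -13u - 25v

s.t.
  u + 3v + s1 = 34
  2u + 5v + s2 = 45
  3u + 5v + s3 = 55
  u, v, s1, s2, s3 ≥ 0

At u = 10, v = 5, compute slack b - a·x for each constraint:
  C1: 34 − 25 = 9  (slack)
  C2: 45 − 45 = 0  (binding)
  C3: 55 − 55 = 0  (binding)

Optimal: u = 10, v = 5
Binding: C2, C3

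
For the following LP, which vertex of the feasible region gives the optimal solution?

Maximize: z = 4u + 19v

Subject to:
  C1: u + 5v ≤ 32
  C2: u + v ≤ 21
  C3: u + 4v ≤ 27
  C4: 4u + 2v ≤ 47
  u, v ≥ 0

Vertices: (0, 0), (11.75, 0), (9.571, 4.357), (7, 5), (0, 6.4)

Evaluate the objective at each vertex of the feasible region:
  z(0, 0) = 0
  z(11.75, 0) = 47
  z(9.571, 4.357) = 121.1
  z(7, 5) = 123  ←
  z(0, 6.4) = 121.6
The maximum is at u = 7, v = 5.

(7, 5)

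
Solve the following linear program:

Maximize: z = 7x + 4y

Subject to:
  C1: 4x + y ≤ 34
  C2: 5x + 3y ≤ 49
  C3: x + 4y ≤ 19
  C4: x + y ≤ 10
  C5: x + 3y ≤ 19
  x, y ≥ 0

Evaluate the objective at each vertex of the feasible region:
  z(0, 0) = 0
  z(8.5, 0) = 59.5
  z(8, 2) = 64  ←
  z(7, 3) = 61
  z(0, 4.75) = 19
The maximum is at x = 8, y = 2.

x = 8, y = 2, z = 64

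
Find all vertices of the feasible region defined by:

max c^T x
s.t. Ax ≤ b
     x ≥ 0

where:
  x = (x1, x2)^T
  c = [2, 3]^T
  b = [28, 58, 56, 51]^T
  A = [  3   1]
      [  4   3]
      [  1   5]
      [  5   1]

(0, 0), (9.333, 0), (6, 10), (0, 11.2)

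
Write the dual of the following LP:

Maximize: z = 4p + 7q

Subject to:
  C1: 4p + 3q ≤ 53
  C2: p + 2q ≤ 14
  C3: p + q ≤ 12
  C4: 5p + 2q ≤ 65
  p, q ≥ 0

Primal max cᵀx s.t. Ax ≤ b, x ≥ 0  →  Dual min bᵀy s.t. Aᵀy ≥ c, y ≥ 0.

Minimize: z = 53y1 + 14y2 + 12y3 + 65y4

Subject to:
  4y1 + y2 + y3 + 5y4 ≥ 4
  3y1 + 2y2 + y3 + 2y4 ≥ 7
  y1, y2, y3, y4 ≥ 0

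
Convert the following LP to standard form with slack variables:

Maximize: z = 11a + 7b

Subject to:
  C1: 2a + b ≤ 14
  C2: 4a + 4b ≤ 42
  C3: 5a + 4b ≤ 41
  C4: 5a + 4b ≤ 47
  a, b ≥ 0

max z = 11a + 7b

s.t.
  2a + b + s1 = 14
  4a + 4b + s2 = 42
  5a + 4b + s3 = 41
  5a + 4b + s4 = 47
  a, b, s1, s2, s3, s4 ≥ 0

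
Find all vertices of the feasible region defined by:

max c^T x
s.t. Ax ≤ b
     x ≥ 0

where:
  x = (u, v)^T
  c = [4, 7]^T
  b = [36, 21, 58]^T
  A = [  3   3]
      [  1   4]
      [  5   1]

(0, 0), (11.6, 0), (11.5, 0.5), (9, 3), (0, 5.25)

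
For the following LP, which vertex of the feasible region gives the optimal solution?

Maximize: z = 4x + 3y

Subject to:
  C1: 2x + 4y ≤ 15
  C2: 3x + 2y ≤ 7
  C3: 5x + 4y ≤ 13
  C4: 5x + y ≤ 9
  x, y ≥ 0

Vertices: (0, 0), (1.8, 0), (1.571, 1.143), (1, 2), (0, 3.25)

Evaluate the objective at each vertex of the feasible region:
  z(0, 0) = 0
  z(1.8, 0) = 7.2
  z(1.571, 1.143) = 9.714
  z(1, 2) = 10  ←
  z(0, 3.25) = 9.75
The maximum is at x = 1, y = 2.

(1, 2)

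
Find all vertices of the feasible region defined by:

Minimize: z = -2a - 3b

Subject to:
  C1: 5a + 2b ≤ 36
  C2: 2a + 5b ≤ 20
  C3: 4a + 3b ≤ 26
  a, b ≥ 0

(0, 0), (6.5, 0), (5, 2), (0, 4)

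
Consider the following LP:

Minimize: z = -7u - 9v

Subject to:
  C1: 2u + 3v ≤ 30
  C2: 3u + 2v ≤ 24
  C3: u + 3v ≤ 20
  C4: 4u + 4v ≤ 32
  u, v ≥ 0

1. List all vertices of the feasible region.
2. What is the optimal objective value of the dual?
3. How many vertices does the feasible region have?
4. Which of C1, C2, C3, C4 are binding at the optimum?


1. (0, 0), (8, 0), (2, 6), (0, 6.667)
2. -68
3. 4
4. C3, C4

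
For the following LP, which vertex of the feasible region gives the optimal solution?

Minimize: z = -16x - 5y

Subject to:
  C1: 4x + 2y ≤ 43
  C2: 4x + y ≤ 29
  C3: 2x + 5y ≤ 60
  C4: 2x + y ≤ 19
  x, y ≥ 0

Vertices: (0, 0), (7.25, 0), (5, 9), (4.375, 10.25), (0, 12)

Evaluate the objective at each vertex of the feasible region:
  z(0, 0) = 0
  z(7.25, 0) = -116
  z(5, 9) = -125  ←
  z(4.375, 10.25) = -121.2
  z(0, 12) = -60
The minimum is at x = 5, y = 9.

(5, 9)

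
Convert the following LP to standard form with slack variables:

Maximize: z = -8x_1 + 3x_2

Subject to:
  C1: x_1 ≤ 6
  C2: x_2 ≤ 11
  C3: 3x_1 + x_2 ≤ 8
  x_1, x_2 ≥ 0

max z = -8x_1 + 3x_2

s.t.
  x_1 + s1 = 6
  x_2 + s2 = 11
  3x_1 + x_2 + s3 = 8
  x_1, x_2, s1, s2, s3 ≥ 0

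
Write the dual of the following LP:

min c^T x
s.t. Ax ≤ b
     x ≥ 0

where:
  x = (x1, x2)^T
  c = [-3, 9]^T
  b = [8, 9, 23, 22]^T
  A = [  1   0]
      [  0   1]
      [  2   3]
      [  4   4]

Primal min cᵀx s.t. Ax ≤ b, x ≥ 0  →  Dual max −bᵀy s.t. Aᵀy ≥ −c, y ≥ 0.

Maximize: z = -8y1 - 9y2 - 23y3 - 22y4

Subject to:
  y1 + 2y3 + 4y4 ≥ 3
  y2 + 3y3 + 4y4 ≥ -9
  y1, y2, y3, y4 ≥ 0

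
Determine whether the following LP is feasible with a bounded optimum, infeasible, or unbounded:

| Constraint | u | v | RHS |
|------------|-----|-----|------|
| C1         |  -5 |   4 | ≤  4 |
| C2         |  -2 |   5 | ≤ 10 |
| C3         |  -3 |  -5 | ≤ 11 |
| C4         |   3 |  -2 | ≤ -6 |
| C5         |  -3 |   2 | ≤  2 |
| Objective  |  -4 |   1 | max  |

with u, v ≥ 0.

Infeasible (no feasible solution exists)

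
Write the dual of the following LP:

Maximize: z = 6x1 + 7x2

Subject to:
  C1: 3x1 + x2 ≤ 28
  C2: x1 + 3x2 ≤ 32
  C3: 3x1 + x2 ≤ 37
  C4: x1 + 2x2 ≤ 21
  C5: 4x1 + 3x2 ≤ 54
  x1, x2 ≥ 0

Primal max cᵀx s.t. Ax ≤ b, x ≥ 0  →  Dual min bᵀy s.t. Aᵀy ≥ c, y ≥ 0.

Minimize: z = 28y1 + 32y2 + 37y3 + 21y4 + 54y5

Subject to:
  3y1 + y2 + 3y3 + y4 + 4y5 ≥ 6
  y1 + 3y2 + y3 + 2y4 + 3y5 ≥ 7
  y1, y2, y3, y4, y5 ≥ 0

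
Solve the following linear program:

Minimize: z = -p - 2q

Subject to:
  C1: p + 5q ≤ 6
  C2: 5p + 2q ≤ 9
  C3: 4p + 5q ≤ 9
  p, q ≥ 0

Evaluate the objective at each vertex of the feasible region:
  z(0, 0) = 0
  z(1.8, 0) = -1.8
  z(1.588, 0.5294) = -2.647
  z(1, 1) = -3  ←
  z(0, 1.2) = -2.4
The minimum is at p = 1, q = 1.

p = 1, q = 1, z = -3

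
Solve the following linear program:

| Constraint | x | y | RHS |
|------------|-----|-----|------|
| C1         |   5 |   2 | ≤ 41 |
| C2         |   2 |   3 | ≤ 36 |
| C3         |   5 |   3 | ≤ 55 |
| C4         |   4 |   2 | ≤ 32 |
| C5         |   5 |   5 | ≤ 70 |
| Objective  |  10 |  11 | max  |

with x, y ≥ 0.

Evaluate the objective at each vertex of the feasible region:
  z(0, 0) = 0
  z(8, 0) = 80
  z(3, 10) = 140  ←
  z(0, 12) = 132
The maximum is at x = 3, y = 10.

x = 3, y = 10, z = 140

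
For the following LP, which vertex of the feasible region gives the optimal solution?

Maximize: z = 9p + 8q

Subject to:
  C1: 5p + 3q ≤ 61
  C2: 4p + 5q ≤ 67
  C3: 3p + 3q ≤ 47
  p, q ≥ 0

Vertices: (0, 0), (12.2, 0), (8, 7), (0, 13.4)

Evaluate the objective at each vertex of the feasible region:
  z(0, 0) = 0
  z(12.2, 0) = 109.8
  z(8, 7) = 128  ←
  z(0, 13.4) = 107.2
The maximum is at p = 8, q = 7.

(8, 7)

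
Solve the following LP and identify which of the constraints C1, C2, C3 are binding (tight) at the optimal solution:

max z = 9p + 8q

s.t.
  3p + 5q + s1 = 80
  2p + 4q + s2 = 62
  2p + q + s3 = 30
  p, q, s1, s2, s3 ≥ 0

At p = 10, q = 10, compute slack b - a·x for each constraint:
  C1: 80 − 80 = 0  (binding)
  C2: 62 − 60 = 2  (slack)
  C3: 30 − 30 = 0  (binding)

Optimal: p = 10, q = 10
Binding: C1, C3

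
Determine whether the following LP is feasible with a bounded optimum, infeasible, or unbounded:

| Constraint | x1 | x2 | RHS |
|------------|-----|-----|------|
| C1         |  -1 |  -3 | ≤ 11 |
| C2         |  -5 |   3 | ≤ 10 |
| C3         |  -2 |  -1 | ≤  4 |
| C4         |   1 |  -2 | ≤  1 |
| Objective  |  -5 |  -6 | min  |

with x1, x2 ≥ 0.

Unbounded (objective can decrease without bound)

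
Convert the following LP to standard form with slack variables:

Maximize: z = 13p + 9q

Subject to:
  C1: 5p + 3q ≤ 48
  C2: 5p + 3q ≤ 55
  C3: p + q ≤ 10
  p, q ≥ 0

max z = 13p + 9q

s.t.
  5p + 3q + s1 = 48
  5p + 3q + s2 = 55
  p + q + s3 = 10
  p, q, s1, s2, s3 ≥ 0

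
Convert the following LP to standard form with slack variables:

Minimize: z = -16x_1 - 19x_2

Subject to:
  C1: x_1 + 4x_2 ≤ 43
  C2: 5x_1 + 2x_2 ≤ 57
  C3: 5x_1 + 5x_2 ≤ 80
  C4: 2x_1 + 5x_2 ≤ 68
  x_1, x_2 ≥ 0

min z = -16x_1 - 19x_2

s.t.
  x_1 + 4x_2 + s1 = 43
  5x_1 + 2x_2 + s2 = 57
  5x_1 + 5x_2 + s3 = 80
  2x_1 + 5x_2 + s4 = 68
  x_1, x_2, s1, s2, s3, s4 ≥ 0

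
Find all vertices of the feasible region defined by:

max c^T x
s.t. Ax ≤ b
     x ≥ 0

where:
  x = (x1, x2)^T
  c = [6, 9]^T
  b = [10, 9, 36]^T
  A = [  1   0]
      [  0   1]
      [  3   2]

(0, 0), (10, 0), (10, 3), (6, 9), (0, 9)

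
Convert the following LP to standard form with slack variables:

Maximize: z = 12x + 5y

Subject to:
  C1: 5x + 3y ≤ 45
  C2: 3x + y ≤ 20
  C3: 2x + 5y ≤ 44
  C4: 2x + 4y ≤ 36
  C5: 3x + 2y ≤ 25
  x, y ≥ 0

max z = 12x + 5y

s.t.
  5x + 3y + s1 = 45
  3x + y + s2 = 20
  2x + 5y + s3 = 44
  2x + 4y + s4 = 36
  3x + 2y + s5 = 25
  x, y, s1, s2, s3, s4, s5 ≥ 0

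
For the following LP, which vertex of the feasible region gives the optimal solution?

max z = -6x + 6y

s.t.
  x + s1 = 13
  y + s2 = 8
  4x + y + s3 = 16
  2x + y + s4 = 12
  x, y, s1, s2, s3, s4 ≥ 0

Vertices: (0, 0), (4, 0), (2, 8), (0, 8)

Evaluate the objective at each vertex of the feasible region:
  z(0, 0) = 0
  z(4, 0) = -24
  z(2, 8) = 36
  z(0, 8) = 48  ←
The maximum is at x = 0, y = 8.

(0, 8)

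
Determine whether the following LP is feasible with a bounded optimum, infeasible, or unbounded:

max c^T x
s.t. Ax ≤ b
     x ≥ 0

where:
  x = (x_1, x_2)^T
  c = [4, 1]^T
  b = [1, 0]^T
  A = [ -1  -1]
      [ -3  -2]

Unbounded (objective can increase without bound)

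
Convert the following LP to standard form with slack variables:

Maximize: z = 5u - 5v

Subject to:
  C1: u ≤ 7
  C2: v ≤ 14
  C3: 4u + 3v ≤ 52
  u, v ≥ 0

max z = 5u - 5v

s.t.
  u + s1 = 7
  v + s2 = 14
  4u + 3v + s3 = 52
  u, v, s1, s2, s3 ≥ 0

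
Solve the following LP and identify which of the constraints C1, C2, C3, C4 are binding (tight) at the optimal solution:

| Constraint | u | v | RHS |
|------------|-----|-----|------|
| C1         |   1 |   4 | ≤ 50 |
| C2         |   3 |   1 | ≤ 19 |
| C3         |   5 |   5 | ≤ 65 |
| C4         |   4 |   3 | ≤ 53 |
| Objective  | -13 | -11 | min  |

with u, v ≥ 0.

At u = 3, v = 10, compute slack b - a·x for each constraint:
  C1: 50 − 43 = 7  (slack)
  C2: 19 − 19 = 0  (binding)
  C3: 65 − 65 = 0  (binding)
  C4: 53 − 42 = 11  (slack)

Optimal: u = 3, v = 10
Binding: C2, C3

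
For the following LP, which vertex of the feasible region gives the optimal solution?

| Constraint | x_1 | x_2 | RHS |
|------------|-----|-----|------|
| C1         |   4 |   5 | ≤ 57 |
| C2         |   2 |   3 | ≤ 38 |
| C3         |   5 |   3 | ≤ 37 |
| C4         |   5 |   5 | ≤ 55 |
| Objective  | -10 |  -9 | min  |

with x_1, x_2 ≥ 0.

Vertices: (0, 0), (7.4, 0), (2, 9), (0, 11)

Evaluate the objective at each vertex of the feasible region:
  z(0, 0) = 0
  z(7.4, 0) = -74
  z(2, 9) = -101  ←
  z(0, 11) = -99
The minimum is at x_1 = 2, x_2 = 9.

(2, 9)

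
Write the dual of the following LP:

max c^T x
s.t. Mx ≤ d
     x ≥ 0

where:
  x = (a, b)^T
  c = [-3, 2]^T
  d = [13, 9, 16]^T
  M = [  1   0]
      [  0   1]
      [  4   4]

Primal max cᵀx s.t. Ax ≤ b, x ≥ 0  →  Dual min bᵀy s.t. Aᵀy ≥ c, y ≥ 0.

Minimize: z = 13y1 + 9y2 + 16y3

Subject to:
  y1 + 4y3 ≥ -3
  y2 + 4y3 ≥ 2
  y1, y2, y3 ≥ 0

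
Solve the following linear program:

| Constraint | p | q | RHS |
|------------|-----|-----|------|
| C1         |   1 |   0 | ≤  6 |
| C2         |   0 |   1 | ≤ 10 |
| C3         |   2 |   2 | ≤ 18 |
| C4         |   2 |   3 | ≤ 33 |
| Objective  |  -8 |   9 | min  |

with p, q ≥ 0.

Evaluate the objective at each vertex of the feasible region:
  z(0, 0) = 0
  z(6, 0) = -48  ←
  z(6, 3) = -21
  z(0, 9) = 81
The minimum is at p = 6, q = 0.

p = 6, q = 0, z = -48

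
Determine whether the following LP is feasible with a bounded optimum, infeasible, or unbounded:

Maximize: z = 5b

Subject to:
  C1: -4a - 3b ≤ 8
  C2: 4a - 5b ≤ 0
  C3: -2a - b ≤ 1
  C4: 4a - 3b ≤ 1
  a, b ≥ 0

Unbounded (objective can increase without bound)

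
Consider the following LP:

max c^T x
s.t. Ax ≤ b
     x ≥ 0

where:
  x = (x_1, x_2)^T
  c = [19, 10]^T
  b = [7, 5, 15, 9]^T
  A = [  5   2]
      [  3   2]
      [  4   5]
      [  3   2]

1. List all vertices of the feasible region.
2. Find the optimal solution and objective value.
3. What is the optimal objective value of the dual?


1. (0, 0), (1.4, 0), (1, 1), (0, 2.5)
2. x_1 = 1, x_2 = 1, z = 29
3. 29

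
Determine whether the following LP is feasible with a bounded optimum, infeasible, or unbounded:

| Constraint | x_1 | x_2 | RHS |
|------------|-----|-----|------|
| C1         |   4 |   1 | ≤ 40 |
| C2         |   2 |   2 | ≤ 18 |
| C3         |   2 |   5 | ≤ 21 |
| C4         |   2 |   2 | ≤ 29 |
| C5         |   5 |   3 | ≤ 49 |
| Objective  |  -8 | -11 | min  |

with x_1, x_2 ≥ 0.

Feasible with a bounded optimal solution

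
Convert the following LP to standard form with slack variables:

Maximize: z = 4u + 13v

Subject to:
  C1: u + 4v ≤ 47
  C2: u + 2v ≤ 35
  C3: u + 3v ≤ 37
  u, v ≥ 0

max z = 4u + 13v

s.t.
  u + 4v + s1 = 47
  u + 2v + s2 = 35
  u + 3v + s3 = 37
  u, v, s1, s2, s3 ≥ 0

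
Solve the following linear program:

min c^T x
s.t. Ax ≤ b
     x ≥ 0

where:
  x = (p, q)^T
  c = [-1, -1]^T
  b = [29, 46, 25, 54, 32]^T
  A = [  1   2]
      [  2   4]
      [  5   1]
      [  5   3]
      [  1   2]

Evaluate the objective at each vertex of the feasible region:
  z(0, 0) = 0
  z(5, 0) = -5
  z(3, 10) = -13  ←
  z(0, 11.5) = -11.5
The minimum is at p = 3, q = 10.

p = 3, q = 10, z = -13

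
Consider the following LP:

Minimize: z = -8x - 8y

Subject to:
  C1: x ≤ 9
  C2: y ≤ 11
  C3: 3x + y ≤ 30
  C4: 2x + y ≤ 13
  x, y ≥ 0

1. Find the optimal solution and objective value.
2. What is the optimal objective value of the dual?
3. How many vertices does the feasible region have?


1. x = 1, y = 11, z = -96
2. -96
3. 4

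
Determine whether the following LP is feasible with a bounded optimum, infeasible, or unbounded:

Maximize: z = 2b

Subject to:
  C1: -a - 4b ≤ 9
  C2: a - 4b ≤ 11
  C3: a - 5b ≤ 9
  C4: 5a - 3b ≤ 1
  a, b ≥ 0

Unbounded (objective can increase without bound)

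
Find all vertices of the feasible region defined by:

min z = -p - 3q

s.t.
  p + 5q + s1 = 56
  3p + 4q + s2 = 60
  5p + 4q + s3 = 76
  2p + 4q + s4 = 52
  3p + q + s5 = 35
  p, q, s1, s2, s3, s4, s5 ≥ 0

(0, 0), (11.67, 0), (9.143, 7.571), (8, 9), (6, 10), (0, 11.2)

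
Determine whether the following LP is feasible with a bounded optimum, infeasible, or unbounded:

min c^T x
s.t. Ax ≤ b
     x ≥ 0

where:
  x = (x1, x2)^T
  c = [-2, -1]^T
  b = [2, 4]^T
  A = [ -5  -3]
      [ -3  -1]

Unbounded (objective can decrease without bound)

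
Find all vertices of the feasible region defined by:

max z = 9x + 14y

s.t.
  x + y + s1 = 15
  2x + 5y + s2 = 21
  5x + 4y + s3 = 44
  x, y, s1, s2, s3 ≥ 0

(0, 0), (8.8, 0), (8, 1), (0, 4.2)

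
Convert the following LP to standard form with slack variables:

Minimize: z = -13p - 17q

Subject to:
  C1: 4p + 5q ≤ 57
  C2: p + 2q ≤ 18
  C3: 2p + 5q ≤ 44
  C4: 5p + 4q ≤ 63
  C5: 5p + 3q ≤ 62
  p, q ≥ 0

min z = -13p - 17q

s.t.
  4p + 5q + s1 = 57
  p + 2q + s2 = 18
  2p + 5q + s3 = 44
  5p + 4q + s4 = 63
  5p + 3q + s5 = 62
  p, q, s1, s2, s3, s4, s5 ≥ 0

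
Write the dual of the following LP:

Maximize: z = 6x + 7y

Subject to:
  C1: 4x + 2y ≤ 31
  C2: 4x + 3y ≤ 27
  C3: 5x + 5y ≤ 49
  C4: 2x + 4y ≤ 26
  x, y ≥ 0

Primal max cᵀx s.t. Ax ≤ b, x ≥ 0  →  Dual min bᵀy s.t. Aᵀy ≥ c, y ≥ 0.

Minimize: z = 31y1 + 27y2 + 49y3 + 26y4

Subject to:
  4y1 + 4y2 + 5y3 + 2y4 ≥ 6
  2y1 + 3y2 + 5y3 + 4y4 ≥ 7
  y1, y2, y3, y4 ≥ 0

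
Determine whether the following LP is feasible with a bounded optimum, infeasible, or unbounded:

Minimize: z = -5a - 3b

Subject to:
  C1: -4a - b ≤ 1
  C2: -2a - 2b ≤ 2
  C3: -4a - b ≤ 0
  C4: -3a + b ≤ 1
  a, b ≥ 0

Unbounded (objective can decrease without bound)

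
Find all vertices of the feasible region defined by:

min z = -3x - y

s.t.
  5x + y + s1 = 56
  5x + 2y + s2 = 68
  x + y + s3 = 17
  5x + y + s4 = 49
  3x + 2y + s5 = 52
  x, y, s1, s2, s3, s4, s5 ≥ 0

(0, 0), (9.8, 0), (8, 9), (0, 17)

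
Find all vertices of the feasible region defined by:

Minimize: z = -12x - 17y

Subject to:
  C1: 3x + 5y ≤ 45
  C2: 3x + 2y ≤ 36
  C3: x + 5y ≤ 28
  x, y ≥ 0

(0, 0), (12, 0), (10, 3), (8.5, 3.9), (0, 5.6)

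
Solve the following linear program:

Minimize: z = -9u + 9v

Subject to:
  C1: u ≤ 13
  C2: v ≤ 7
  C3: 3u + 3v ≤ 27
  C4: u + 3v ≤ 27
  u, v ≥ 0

Evaluate the objective at each vertex of the feasible region:
  z(0, 0) = 0
  z(9, 0) = -81  ←
  z(2, 7) = 45
  z(0, 7) = 63
The minimum is at u = 9, v = 0.

u = 9, v = 0, z = -81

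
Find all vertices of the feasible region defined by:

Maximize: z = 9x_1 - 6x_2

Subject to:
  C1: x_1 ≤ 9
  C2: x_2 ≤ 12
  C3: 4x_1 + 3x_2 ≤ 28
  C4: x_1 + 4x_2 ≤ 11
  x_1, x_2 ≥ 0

(0, 0), (7, 0), (6.077, 1.231), (0, 2.75)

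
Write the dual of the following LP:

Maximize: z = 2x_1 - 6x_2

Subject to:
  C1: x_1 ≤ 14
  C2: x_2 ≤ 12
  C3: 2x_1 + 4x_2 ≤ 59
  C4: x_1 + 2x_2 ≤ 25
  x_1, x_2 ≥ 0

Primal max cᵀx s.t. Ax ≤ b, x ≥ 0  →  Dual min bᵀy s.t. Aᵀy ≥ c, y ≥ 0.

Minimize: z = 14y1 + 12y2 + 59y3 + 25y4

Subject to:
  y1 + 2y3 + y4 ≥ 2
  y2 + 4y3 + 2y4 ≥ -6
  y1, y2, y3, y4 ≥ 0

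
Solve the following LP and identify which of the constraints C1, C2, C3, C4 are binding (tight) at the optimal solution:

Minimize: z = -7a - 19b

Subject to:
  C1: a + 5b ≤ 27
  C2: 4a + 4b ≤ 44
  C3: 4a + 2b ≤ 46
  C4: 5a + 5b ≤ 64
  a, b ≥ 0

At a = 7, b = 4, compute slack b - a·x for each constraint:
  C1: 27 − 27 = 0  (binding)
  C2: 44 − 44 = 0  (binding)
  C3: 46 − 36 = 10  (slack)
  C4: 64 − 55 = 9  (slack)

Optimal: a = 7, b = 4
Binding: C1, C2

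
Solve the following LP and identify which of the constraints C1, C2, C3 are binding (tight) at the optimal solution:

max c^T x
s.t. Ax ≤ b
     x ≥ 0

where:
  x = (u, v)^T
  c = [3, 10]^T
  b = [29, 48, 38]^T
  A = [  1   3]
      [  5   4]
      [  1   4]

At u = 2, v = 9, compute slack b - a·x for each constraint:
  C1: 29 − 29 = 0  (binding)
  C2: 48 − 46 = 2  (slack)
  C3: 38 − 38 = 0  (binding)

Optimal: u = 2, v = 9
Binding: C1, C3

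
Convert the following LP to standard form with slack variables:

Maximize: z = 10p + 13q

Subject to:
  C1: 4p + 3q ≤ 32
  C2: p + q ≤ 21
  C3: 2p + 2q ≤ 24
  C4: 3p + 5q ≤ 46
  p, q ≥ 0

max z = 10p + 13q

s.t.
  4p + 3q + s1 = 32
  p + q + s2 = 21
  2p + 2q + s3 = 24
  3p + 5q + s4 = 46
  p, q, s1, s2, s3, s4 ≥ 0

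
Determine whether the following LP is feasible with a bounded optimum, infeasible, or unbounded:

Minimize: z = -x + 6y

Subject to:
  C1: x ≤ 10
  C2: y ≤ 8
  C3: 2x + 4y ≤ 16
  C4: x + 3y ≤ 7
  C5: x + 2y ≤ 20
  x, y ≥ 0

Feasible with a bounded optimal solution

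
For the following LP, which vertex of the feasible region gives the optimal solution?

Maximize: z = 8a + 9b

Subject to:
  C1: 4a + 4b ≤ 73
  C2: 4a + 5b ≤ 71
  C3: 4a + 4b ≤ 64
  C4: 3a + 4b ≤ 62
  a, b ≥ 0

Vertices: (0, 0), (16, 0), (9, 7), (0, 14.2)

Evaluate the objective at each vertex of the feasible region:
  z(0, 0) = 0
  z(16, 0) = 128
  z(9, 7) = 135  ←
  z(0, 14.2) = 127.8
The maximum is at a = 9, b = 7.

(9, 7)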